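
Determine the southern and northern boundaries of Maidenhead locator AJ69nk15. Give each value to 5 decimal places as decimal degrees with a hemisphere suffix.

9.43750° N, 9.44167° N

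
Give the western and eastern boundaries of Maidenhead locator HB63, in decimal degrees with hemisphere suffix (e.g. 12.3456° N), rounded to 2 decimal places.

28.00° W, 26.00° W

Field H=7, B=1: +7·20° lon, +1·10° lat → SW at lon -40°, lat -80°.
Square 6, 3: +6·2° lon, +3·1° lat → SW at lon -28°, lat -77°.
Cell spans 2° lon × 1° lat.
west 28.00° W, east 26.00° W.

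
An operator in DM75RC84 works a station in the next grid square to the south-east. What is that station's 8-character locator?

DM75rc93

Longitude extended square 8; +1 → 9.
Latitude extended square 4; −1 → 3.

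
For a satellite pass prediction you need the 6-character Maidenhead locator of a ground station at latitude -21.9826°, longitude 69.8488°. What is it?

Shift to the Maidenhead origin (180°W, 90°S): lon 249.8488, lat 68.0174.
Field: lon ⌊249.8488/20⌋ = 12 → M; lat ⌊68.0174/10⌋ = 6 → G.
Square: lon ⌊9.8488/2⌋ = 4; lat ⌊8.0174/1⌋ = 8.
Subsquare: lon ⌊1.8488/0.0833333⌋ = 22 → w; lat ⌊0.0174/0.0416667⌋ = 0 → a.

MG48wa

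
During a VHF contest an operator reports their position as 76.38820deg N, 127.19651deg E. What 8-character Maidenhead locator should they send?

PQ36oj33

Add 180° to longitude and 90° to latitude: 307.19651, 166.38820.
Field: 307.19651/20 → 15 → P, 166.38820/10 → 16 → Q; chars PQ.
Square: 7.19651/2 → 3, 6.38820/1 → 6; chars 36.
Subsquare: 1.19651/0.0833333 → 14 → o, 0.38820/0.0416667 → 9 → j; chars oj.
Extended square: 0.02984/0.00833333 → 3, 0.01320/0.00416667 → 3; chars 33.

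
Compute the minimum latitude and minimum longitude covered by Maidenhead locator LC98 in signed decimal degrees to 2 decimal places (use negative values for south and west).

-62.00, 58.00

Field L=11, C=2: +11·20° lon, +2·10° lat → SW at lon 40°, lat -70°.
Square 9, 8: +9·2° lon, +8·1° lat → SW at lon 58°, lat -62°.
latitude -62.00, longitude 58.00.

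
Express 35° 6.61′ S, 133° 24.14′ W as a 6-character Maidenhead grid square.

Offset from 180°W / 90°S: lon 46.5977°, lat 54.8898°.
Field: lon ⌊46.5977/20⌋ = 2 → C; lat ⌊54.8898/10⌋ = 5 → F.
Square: lon ⌊6.5977/2⌋ = 3; lat ⌊4.8898/1⌋ = 4.
Subsquare: lon ⌊0.5977/0.0833333⌋ = 7 → h; lat ⌊0.8898/0.0416667⌋ = 21 → v.

CF34hv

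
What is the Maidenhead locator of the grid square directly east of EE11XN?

Longitude subsquare x = 23; +1 → 24, wraps to 0 = a, carry into square.
Longitude square 1; +1 → 2.
The latitude characters are unchanged.

EE21an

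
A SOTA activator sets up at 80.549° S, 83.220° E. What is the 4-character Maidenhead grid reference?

Offset from 180°W / 90°S: lon 263.22°, lat 9.45°.
Field: 263.22/20 → 13 → N, 9.45/10 → 0 → A; chars NA.
Square: 3.22/2 → 1, 9.45/1 → 9; chars 19.

NA19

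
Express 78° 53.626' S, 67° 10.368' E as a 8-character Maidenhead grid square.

MB31oc05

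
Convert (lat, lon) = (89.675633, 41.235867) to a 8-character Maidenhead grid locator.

LR09oq82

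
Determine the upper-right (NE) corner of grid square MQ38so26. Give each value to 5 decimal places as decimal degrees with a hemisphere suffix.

Field M=12, Q=16: +12·20° lon, +16·10° lat → SW at lon 60°, lat 70°.
Square 3, 8: +3·2° lon, +8·1° lat → SW at lon 66°, lat 78°.
Subsquare s=18, o=14: +18·0.0833333° lon, +14·0.0416667° lat → SW at lon 67.5°, lat 78.5833°.
Extended square 2, 6: +2·0.00833333° lon, +6·0.00416667° lat → SW at lon 67.5167°, lat 78.6083°.
Cell spans 0.00833333° lon × 0.00416667° lat. NE corner is SW corner plus one full cell.
latitude 78.61250° N, longitude 67.52500° E.

78.61250° N, 67.52500° E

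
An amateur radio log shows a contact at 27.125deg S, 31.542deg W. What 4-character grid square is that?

HG42

Shift to the Maidenhead origin (180°W, 90°S): lon 148.46, lat 62.88.
Field: 148.46/20 → 7 → H, 62.88/10 → 6 → G; chars HG.
Square: 8.46/2 → 4, 2.88/1 → 2; chars 42.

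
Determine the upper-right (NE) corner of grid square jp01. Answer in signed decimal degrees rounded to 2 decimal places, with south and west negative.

62.00, 2.00

Field J=9, P=15: +9·20° lon, +15·10° lat → SW at lon 0°, lat 60°.
Square 0, 1: +0·2° lon, +1·1° lat → SW at lon 0°, lat 61°.
Cell spans 2° lon × 1° lat. NE corner is SW corner plus one full cell.
latitude 62.00, longitude 2.00.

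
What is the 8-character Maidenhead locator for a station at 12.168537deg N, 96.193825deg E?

Shift to the Maidenhead origin (180°W, 90°S): lon 276.19383, lat 102.16854.
Field (20°×10°, letters A–R): 276.19383/20 → 13 → N, 102.16854/10 → 10 → K; chars NK.
Square (2°×1°, digits 0–9): 16.19383/2 → 8, 2.16854/1 → 2; chars 82.
Subsquare (5′×2.5′, letters a–x): 0.19383/0.0833333 → 2 → c, 0.16854/0.0416667 → 4 → e; chars ce.
Extended square (30″×15″, digits 0–9): 0.02716/0.00833333 → 3, 0.00187/0.00416667 → 0; chars 30.

NK82ce30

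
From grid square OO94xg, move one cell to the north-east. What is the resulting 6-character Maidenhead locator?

Longitude subsquare x = 23; +1 → 24, wraps to 0 = a, carry into square.
Longitude square 9; +1 → 10, wraps to 0, carry into field.
Longitude field O = 14; +1 → 15 = P.
Latitude subsquare g = 6; +1 → 7 = h.

PO04ah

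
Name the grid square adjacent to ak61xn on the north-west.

AK61wo

Longitude subsquare x = 23; −1 → 22 = w.
Latitude subsquare n = 13; +1 → 14 = o.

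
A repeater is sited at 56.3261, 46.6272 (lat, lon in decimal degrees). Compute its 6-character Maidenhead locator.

Shift to the Maidenhead origin (180°W, 90°S): lon 226.6272, lat 146.3261.
Field: lon ⌊226.6272/20⌋ = 11 → L; lat ⌊146.3261/10⌋ = 14 → O.
Square: lon ⌊6.6272/2⌋ = 3; lat ⌊6.3261/1⌋ = 6.
Subsquare: lon ⌊0.6272/0.0833333⌋ = 7 → h; lat ⌊0.3261/0.0416667⌋ = 7 → h.

LO36hh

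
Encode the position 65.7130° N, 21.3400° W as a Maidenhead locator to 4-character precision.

HP95

Add 180° to longitude and 90° to latitude: 158.66, 155.71.
Field (20°×10°, letters A–R): 158.66/20 → 7 → H, 155.71/10 → 15 → P; chars HP.
Square (2°×1°, digits 0–9): 18.66/2 → 9, 5.71/1 → 5; chars 95.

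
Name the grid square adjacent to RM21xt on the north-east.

RM31au

Longitude subsquare x = 23; +1 → 24, wraps to 0 = a, carry into square.
Longitude square 2; +1 → 3.
Latitude subsquare t = 19; +1 → 20 = u.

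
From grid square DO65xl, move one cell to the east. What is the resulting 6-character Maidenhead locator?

DO75al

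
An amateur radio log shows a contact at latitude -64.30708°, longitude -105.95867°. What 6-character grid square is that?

Offset from 180°W / 90°S: lon 74.0413°, lat 25.6929°.
Field: lon ⌊74.0413/20⌋ = 3 → D; lat ⌊25.6929/10⌋ = 2 → C.
Square: lon ⌊14.0413/2⌋ = 7; lat ⌊5.6929/1⌋ = 5.
Subsquare: lon ⌊0.0413/0.0833333⌋ = 0 → a; lat ⌊0.6929/0.0416667⌋ = 16 → q.

DC75aq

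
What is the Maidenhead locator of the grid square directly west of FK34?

Longitude square 3; −1 → 2.
The latitude characters are unchanged.

FK24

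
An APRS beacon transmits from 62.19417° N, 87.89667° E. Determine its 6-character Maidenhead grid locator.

NP32we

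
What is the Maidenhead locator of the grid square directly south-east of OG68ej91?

Longitude extended square 9; +1 → 10, wraps to 0, carry into subsquare.
Longitude subsquare e = 4; +1 → 5 = f.
Latitude extended square 1; −1 → 0.

OG68fj00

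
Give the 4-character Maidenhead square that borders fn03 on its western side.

EN93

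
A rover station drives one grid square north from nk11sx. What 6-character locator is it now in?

NK12sa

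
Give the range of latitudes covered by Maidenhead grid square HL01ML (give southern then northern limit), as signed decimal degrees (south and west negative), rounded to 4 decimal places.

21.4583, 21.5000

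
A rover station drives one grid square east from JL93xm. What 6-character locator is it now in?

Longitude subsquare x = 23; +1 → 24, wraps to 0 = a, carry into square.
Longitude square 9; +1 → 10, wraps to 0, carry into field.
Longitude field J = 9; +1 → 10 = K.
The latitude characters are unchanged.

KL03am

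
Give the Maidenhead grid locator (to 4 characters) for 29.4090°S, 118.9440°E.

OG90

Add 180° to longitude and 90° to latitude: 298.94, 60.59.
Field: lon ⌊298.94/20⌋ = 14 → O; lat ⌊60.59/10⌋ = 6 → G.
Square: lon ⌊18.94/2⌋ = 9; lat ⌊0.59/1⌋ = 0.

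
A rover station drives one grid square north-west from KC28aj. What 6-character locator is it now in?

Longitude subsquare a = 0; −1 → -1, wraps to 23 = x, carry into square.
Longitude square 2; −1 → 1.
Latitude subsquare j = 9; +1 → 10 = k.

KC18xk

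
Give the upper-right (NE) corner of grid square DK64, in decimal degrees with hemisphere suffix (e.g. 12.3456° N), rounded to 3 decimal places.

Field D=3, K=10: +3·20° lon, +10·10° lat → SW at lon -120°, lat 10°.
Square 6, 4: +6·2° lon, +4·1° lat → SW at lon -108°, lat 14°.
Cell spans 2° lon × 1° lat. NE corner is SW corner plus one full cell.
latitude 15.000° N, longitude 106.000° W.

15.000° N, 106.000° W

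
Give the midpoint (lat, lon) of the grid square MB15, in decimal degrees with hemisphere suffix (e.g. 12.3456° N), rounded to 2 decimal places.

Field M=12, B=1: +12·20° lon, +1·10° lat → SW at lon 60°, lat -80°.
Square 1, 5: +1·2° lon, +5·1° lat → SW at lon 62°, lat -75°.
Cell spans 2° lon × 1° lat. Centre is SW corner plus half of each.
latitude 74.50° S, longitude 63.00° E.

74.50° S, 63.00° E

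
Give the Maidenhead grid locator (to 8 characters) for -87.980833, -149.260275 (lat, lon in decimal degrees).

Add 180° to longitude and 90° to latitude: 30.73972, 2.01917.
Field (20°×10°, letters A–R): lon ⌊30.73972/20⌋ = 1 → B; lat ⌊2.01917/10⌋ = 0 → A.
Square (2°×1°, digits 0–9): lon ⌊10.73972/2⌋ = 5; lat ⌊2.01917/1⌋ = 2.
Subsquare (5′×2.5′, letters a–x): lon ⌊0.73972/0.0833333⌋ = 8 → i; lat ⌊0.01917/0.0416667⌋ = 0 → a.
Extended square (30″×15″, digits 0–9): lon ⌊0.07306/0.00833333⌋ = 8; lat ⌊0.01917/0.00416667⌋ = 4.

BA52ia84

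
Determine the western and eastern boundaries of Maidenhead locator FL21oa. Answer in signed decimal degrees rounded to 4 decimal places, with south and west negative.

-74.8333, -74.7500

Field F=5, L=11: +5·20° lon, +11·10° lat → SW at lon -80°, lat 20°.
Square 2, 1: +2·2° lon, +1·1° lat → SW at lon -76°, lat 21°.
Subsquare o=14, a=0: +14·0.0833333° lon, +0·0.0416667° lat → SW at lon -74.8333°, lat 21°.
Cell spans 0.0833333° lon × 0.0416667° lat.
west -74.8333, east -74.7500.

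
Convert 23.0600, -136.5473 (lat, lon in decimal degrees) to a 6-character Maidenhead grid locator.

Add 180° to longitude and 90° to latitude: 43.4527, 113.0600.
Field: 43.4527/20 → 2 → C, 113.0600/10 → 11 → L; chars CL.
Square: 3.4527/2 → 1, 3.0600/1 → 3; chars 13.
Subsquare: 1.4527/0.0833333 → 17 → r, 0.0600/0.0416667 → 1 → b; chars rb.

CL13rb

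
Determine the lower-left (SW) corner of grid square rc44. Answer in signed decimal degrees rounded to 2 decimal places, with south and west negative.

Field R=17, C=2: +17·20° lon, +2·10° lat → SW at lon 160°, lat -70°.
Square 4, 4: +4·2° lon, +4·1° lat → SW at lon 168°, lat -66°.
latitude -66.00, longitude 168.00.

-66.00, 168.00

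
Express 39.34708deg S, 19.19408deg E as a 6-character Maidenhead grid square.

JF90op

Offset from 180°W / 90°S: lon 199.1941°, lat 50.6529°.
Field (20°×10°, letters A–R): 199.1941/20 → 9 → J, 50.6529/10 → 5 → F; chars JF.
Square (2°×1°, digits 0–9): 19.1941/2 → 9, 0.6529/1 → 0; chars 90.
Subsquare (5′×2.5′, letters a–x): 1.1941/0.0833333 → 14 → o, 0.6529/0.0416667 → 15 → p; chars op.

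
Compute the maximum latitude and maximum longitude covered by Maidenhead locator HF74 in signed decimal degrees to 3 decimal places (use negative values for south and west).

Field H=7, F=5: +7·20° lon, +5·10° lat → SW at lon -40°, lat -40°.
Square 7, 4: +7·2° lon, +4·1° lat → SW at lon -26°, lat -36°.
Cell spans 2° lon × 1° lat. NE corner is SW corner plus one full cell.
latitude -35.000, longitude -24.000.

-35.000, -24.000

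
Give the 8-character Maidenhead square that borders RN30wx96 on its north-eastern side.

Longitude extended square 9; +1 → 10, wraps to 0, carry into subsquare.
Longitude subsquare w = 22; +1 → 23 = x.
Latitude extended square 6; +1 → 7.

RN30xx07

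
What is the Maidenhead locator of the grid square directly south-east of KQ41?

Longitude square 4; +1 → 5.
Latitude square 1; −1 → 0.

KQ50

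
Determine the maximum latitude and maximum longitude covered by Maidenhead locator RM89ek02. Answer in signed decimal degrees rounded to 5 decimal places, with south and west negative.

Field R=17, M=12: +17·20° lon, +12·10° lat → SW at lon 160°, lat 30°.
Square 8, 9: +8·2° lon, +9·1° lat → SW at lon 176°, lat 39°.
Subsquare e=4, k=10: +4·0.0833333° lon, +10·0.0416667° lat → SW at lon 176.333°, lat 39.4167°.
Extended square 0, 2: +0·0.00833333° lon, +2·0.00416667° lat → SW at lon 176.333°, lat 39.425°.
Cell spans 0.00833333° lon × 0.00416667° lat. NE corner is SW corner plus one full cell.
latitude 39.42917, longitude 176.34167.

39.42917, 176.34167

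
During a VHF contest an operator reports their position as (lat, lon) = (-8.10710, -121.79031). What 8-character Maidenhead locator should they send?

Offset from 180°W / 90°S: lon 58.20969°, lat 81.89290°.
Field (20°×10°, letters A–R): 58.20969/20 → 2 → C, 81.89290/10 → 8 → I; chars CI.
Square (2°×1°, digits 0–9): 18.20969/2 → 9, 1.89290/1 → 1; chars 91.
Subsquare (5′×2.5′, letters a–x): 0.20969/0.0833333 → 2 → c, 0.89290/0.0416667 → 21 → v; chars cv.
Extended square (30″×15″, digits 0–9): 0.04302/0.00833333 → 5, 0.01790/0.00416667 → 4; chars 54.

CI91cv54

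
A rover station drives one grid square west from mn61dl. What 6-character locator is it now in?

Longitude subsquare d = 3; −1 → 2 = c.
The latitude characters are unchanged.

MN61cl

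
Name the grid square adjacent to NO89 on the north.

Latitude square 9; +1 → 10, wraps to 0, carry into field.
Latitude field O = 14; +1 → 15 = P.
The longitude characters are unchanged.

NP80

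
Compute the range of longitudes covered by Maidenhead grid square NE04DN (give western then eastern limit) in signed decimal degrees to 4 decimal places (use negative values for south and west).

80.2500, 80.3333

Field N=13, E=4: +13·20° lon, +4·10° lat → SW at lon 80°, lat -50°.
Square 0, 4: +0·2° lon, +4·1° lat → SW at lon 80°, lat -46°.
Subsquare d=3, n=13: +3·0.0833333° lon, +13·0.0416667° lat → SW at lon 80.25°, lat -45.4583°.
Cell spans 0.0833333° lon × 0.0416667° lat.
west 80.2500, east 80.3333.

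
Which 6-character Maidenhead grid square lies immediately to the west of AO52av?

AO42xv

Longitude subsquare a = 0; −1 → -1, wraps to 23 = x, carry into square.
Longitude square 5; −1 → 4.
The latitude characters are unchanged.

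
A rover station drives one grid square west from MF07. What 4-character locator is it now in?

LF97

Longitude square 0; −1 → -1, wraps to 9, carry into field.
Longitude field M = 12; −1 → 11 = L.
The latitude characters are unchanged.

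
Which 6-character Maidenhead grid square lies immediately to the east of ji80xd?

Longitude subsquare x = 23; +1 → 24, wraps to 0 = a, carry into square.
Longitude square 8; +1 → 9.
The latitude characters are unchanged.

JI90ad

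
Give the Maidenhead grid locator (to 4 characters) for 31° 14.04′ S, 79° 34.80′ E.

Shift to the Maidenhead origin (180°W, 90°S): lon 259.58, lat 58.77.
Field (20°×10°, letters A–R): 259.58/20 → 12 → M, 58.77/10 → 5 → F; chars MF.
Square (2°×1°, digits 0–9): 19.58/2 → 9, 8.77/1 → 8; chars 98.

MF98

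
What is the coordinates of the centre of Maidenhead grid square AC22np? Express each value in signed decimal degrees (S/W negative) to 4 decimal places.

Field A=0, C=2: +0·20° lon, +2·10° lat → SW at lon -180°, lat -70°.
Square 2, 2: +2·2° lon, +2·1° lat → SW at lon -176°, lat -68°.
Subsquare n=13, p=15: +13·0.0833333° lon, +15·0.0416667° lat → SW at lon -174.917°, lat -67.375°.
Cell spans 0.0833333° lon × 0.0416667° lat. Centre is SW corner plus half of each.
latitude -67.3542, longitude -174.8750.

-67.3542, -174.8750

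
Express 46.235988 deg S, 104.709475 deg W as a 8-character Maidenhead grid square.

DE73ps43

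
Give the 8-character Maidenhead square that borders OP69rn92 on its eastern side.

OP69sn02

Longitude extended square 9; +1 → 10, wraps to 0, carry into subsquare.
Longitude subsquare r = 17; +1 → 18 = s.
The latitude characters are unchanged.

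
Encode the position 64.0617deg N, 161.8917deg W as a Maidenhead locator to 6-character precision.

Offset from 180°W / 90°S: lon 18.1083°, lat 154.0617°.
Field: 18.1083/20 → 0 → A, 154.0617/10 → 15 → P; chars AP.
Square: 18.1083/2 → 9, 4.0617/1 → 4; chars 94.
Subsquare: 0.1083/0.0833333 → 1 → b, 0.0617/0.0416667 → 1 → b; chars bb.

AP94bb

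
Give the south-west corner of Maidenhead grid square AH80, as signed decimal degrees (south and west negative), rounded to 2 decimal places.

-20.00, -164.00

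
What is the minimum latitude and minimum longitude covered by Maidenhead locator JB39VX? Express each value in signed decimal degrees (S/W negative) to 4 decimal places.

-70.0417, 7.7500

Field J=9, B=1: +9·20° lon, +1·10° lat → SW at lon 0°, lat -80°.
Square 3, 9: +3·2° lon, +9·1° lat → SW at lon 6°, lat -71°.
Subsquare v=21, x=23: +21·0.0833333° lon, +23·0.0416667° lat → SW at lon 7.75°, lat -70.0417°.
latitude -70.0417, longitude 7.7500.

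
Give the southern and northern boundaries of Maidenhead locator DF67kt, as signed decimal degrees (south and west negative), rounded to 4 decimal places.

-32.2083, -32.1667

Field D=3, F=5: +3·20° lon, +5·10° lat → SW at lon -120°, lat -40°.
Square 6, 7: +6·2° lon, +7·1° lat → SW at lon -108°, lat -33°.
Subsquare k=10, t=19: +10·0.0833333° lon, +19·0.0416667° lat → SW at lon -107.167°, lat -32.2083°.
Cell spans 0.0833333° lon × 0.0416667° lat.
south -32.2083, north -32.1667.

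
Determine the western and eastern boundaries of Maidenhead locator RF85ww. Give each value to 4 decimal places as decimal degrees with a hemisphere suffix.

177.8333° E, 177.9167° E

Field R=17, F=5: +17·20° lon, +5·10° lat → SW at lon 160°, lat -40°.
Square 8, 5: +8·2° lon, +5·1° lat → SW at lon 176°, lat -35°.
Subsquare w=22, w=22: +22·0.0833333° lon, +22·0.0416667° lat → SW at lon 177.833°, lat -34.0833°.
Cell spans 0.0833333° lon × 0.0416667° lat.
west 177.8333° E, east 177.9167° E.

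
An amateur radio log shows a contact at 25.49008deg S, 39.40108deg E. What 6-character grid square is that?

Add 180° to longitude and 90° to latitude: 219.4011, 64.5099.
Field: 219.4011/20 → 10 → K, 64.5099/10 → 6 → G; chars KG.
Square: 19.4011/2 → 9, 4.5099/1 → 4; chars 94.
Subsquare: 1.4011/0.0833333 → 16 → q, 0.5099/0.0416667 → 12 → m; chars qm.

KG94qm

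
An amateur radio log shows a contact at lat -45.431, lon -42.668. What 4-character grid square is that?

Shift to the Maidenhead origin (180°W, 90°S): lon 137.33, lat 44.57.
Field: 137.33/20 → 6 → G, 44.57/10 → 4 → E; chars GE.
Square: 17.33/2 → 8, 4.57/1 → 4; chars 84.

GE84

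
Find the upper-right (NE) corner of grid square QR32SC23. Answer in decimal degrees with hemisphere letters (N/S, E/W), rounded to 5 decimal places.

82.10000° N, 147.52500° E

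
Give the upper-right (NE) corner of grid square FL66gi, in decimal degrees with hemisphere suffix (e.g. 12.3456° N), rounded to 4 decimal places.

Field F=5, L=11: +5·20° lon, +11·10° lat → SW at lon -80°, lat 20°.
Square 6, 6: +6·2° lon, +6·1° lat → SW at lon -68°, lat 26°.
Subsquare g=6, i=8: +6·0.0833333° lon, +8·0.0416667° lat → SW at lon -67.5°, lat 26.3333°.
Cell spans 0.0833333° lon × 0.0416667° lat. NE corner is SW corner plus one full cell.
latitude 26.3750° N, longitude 67.4167° W.

26.3750° N, 67.4167° W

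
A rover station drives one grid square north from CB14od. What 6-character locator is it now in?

CB14oe

Latitude subsquare d = 3; +1 → 4 = e.
The longitude characters are unchanged.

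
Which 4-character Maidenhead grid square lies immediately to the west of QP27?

Longitude square 2; −1 → 1.
The latitude characters are unchanged.

QP17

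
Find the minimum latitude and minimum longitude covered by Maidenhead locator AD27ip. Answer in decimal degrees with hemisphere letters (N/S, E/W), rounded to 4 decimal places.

52.3750° S, 175.3333° W

Field A=0, D=3: +0·20° lon, +3·10° lat → SW at lon -180°, lat -60°.
Square 2, 7: +2·2° lon, +7·1° lat → SW at lon -176°, lat -53°.
Subsquare i=8, p=15: +8·0.0833333° lon, +15·0.0416667° lat → SW at lon -175.333°, lat -52.375°.
latitude 52.3750° S, longitude 175.3333° W.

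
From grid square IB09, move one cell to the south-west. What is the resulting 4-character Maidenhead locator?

HB98

Longitude square 0; −1 → -1, wraps to 9, carry into field.
Longitude field I = 8; −1 → 7 = H.
Latitude square 9; −1 → 8.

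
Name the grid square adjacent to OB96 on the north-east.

PB07

Longitude square 9; +1 → 10, wraps to 0, carry into field.
Longitude field O = 14; +1 → 15 = P.
Latitude square 6; +1 → 7.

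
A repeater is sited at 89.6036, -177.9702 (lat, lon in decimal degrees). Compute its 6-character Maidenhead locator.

AR19ao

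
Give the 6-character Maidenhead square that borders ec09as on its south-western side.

Longitude subsquare a = 0; −1 → -1, wraps to 23 = x, carry into square.
Longitude square 0; −1 → -1, wraps to 9, carry into field.
Longitude field E = 4; −1 → 3 = D.
Latitude subsquare s = 18; −1 → 17 = r.

DC99xr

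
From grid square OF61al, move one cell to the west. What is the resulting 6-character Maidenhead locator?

OF51xl

Longitude subsquare a = 0; −1 → -1, wraps to 23 = x, carry into square.
Longitude square 6; −1 → 5.
The latitude characters are unchanged.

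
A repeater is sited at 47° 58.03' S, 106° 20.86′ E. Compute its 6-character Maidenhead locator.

Offset from 180°W / 90°S: lon 286.3477°, lat 42.0328°.
Field (20°×10°, letters A–R): lon ⌊286.3477/20⌋ = 14 → O; lat ⌊42.0328/10⌋ = 4 → E.
Square (2°×1°, digits 0–9): lon ⌊6.3477/2⌋ = 3; lat ⌊2.0328/1⌋ = 2.
Subsquare (5′×2.5′, letters a–x): lon ⌊0.3477/0.0833333⌋ = 4 → e; lat ⌊0.0328/0.0416667⌋ = 0 → a.

OE32ea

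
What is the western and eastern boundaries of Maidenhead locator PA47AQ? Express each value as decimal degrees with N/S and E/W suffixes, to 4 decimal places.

128.0000° E, 128.0833° E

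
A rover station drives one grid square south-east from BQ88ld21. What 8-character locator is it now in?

BQ88ld30

Longitude extended square 2; +1 → 3.
Latitude extended square 1; −1 → 0.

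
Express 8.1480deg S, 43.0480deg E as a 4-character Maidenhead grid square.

LI11

Add 180° to longitude and 90° to latitude: 223.05, 81.85.
Field (20°×10°, letters A–R): lon ⌊223.05/20⌋ = 11 → L; lat ⌊81.85/10⌋ = 8 → I.
Square (2°×1°, digits 0–9): lon ⌊3.05/2⌋ = 1; lat ⌊1.85/1⌋ = 1.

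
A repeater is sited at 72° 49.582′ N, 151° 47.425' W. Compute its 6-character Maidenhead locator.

BQ42ct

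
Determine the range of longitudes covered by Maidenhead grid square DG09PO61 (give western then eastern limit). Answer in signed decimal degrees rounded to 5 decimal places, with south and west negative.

-118.70000, -118.69167

Field D=3, G=6: +3·20° lon, +6·10° lat → SW at lon -120°, lat -30°.
Square 0, 9: +0·2° lon, +9·1° lat → SW at lon -120°, lat -21°.
Subsquare p=15, o=14: +15·0.0833333° lon, +14·0.0416667° lat → SW at lon -118.75°, lat -20.4167°.
Extended square 6, 1: +6·0.00833333° lon, +1·0.00416667° lat → SW at lon -118.7°, lat -20.4125°.
Cell spans 0.00833333° lon × 0.00416667° lat.
west -118.70000, east -118.69167.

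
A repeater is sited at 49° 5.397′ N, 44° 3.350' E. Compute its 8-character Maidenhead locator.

LN29ac61

Shift to the Maidenhead origin (180°W, 90°S): lon 224.05583, lat 139.08995.
Field (20°×10°, letters A–R): 224.05583/20 → 11 → L, 139.08995/10 → 13 → N; chars LN.
Square (2°×1°, digits 0–9): 4.05583/2 → 2, 9.08995/1 → 9; chars 29.
Subsquare (5′×2.5′, letters a–x): 0.05583/0.0833333 → 0 → a, 0.08995/0.0416667 → 2 → c; chars ac.
Extended square (30″×15″, digits 0–9): 0.05583/0.00833333 → 6, 0.00662/0.00416667 → 1; chars 61.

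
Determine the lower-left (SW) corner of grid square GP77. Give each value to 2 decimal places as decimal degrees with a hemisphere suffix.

Field G=6, P=15: +6·20° lon, +15·10° lat → SW at lon -60°, lat 60°.
Square 7, 7: +7·2° lon, +7·1° lat → SW at lon -46°, lat 67°.
latitude 67.00° N, longitude 46.00° W.

67.00° N, 46.00° W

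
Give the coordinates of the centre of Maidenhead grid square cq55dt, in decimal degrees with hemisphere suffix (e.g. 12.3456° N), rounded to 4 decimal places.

75.8125° N, 129.7083° W

Field C=2, Q=16: +2·20° lon, +16·10° lat → SW at lon -140°, lat 70°.
Square 5, 5: +5·2° lon, +5·1° lat → SW at lon -130°, lat 75°.
Subsquare d=3, t=19: +3·0.0833333° lon, +19·0.0416667° lat → SW at lon -129.75°, lat 75.7917°.
Cell spans 0.0833333° lon × 0.0416667° lat. Centre is SW corner plus half of each.
latitude 75.8125° N, longitude 129.7083° W.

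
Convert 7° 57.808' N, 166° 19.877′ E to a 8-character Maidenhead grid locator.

Add 180° to longitude and 90° to latitude: 346.33128, 97.96347.
Field (20°×10°, letters A–R): 346.33128/20 → 17 → R, 97.96347/10 → 9 → J; chars RJ.
Square (2°×1°, digits 0–9): 6.33128/2 → 3, 7.96347/1 → 7; chars 37.
Subsquare (5′×2.5′, letters a–x): 0.33128/0.0833333 → 3 → d, 0.96347/0.0416667 → 23 → x; chars dx.
Extended square (30″×15″, digits 0–9): 0.08128/0.00833333 → 9, 0.00513/0.00416667 → 1; chars 91.

RJ37dx91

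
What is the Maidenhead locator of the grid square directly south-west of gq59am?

GQ49xl

Longitude subsquare a = 0; −1 → -1, wraps to 23 = x, carry into square.
Longitude square 5; −1 → 4.
Latitude subsquare m = 12; −1 → 11 = l.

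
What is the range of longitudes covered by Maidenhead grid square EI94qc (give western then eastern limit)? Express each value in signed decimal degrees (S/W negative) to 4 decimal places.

Field E=4, I=8: +4·20° lon, +8·10° lat → SW at lon -100°, lat -10°.
Square 9, 4: +9·2° lon, +4·1° lat → SW at lon -82°, lat -6°.
Subsquare q=16, c=2: +16·0.0833333° lon, +2·0.0416667° lat → SW at lon -80.6667°, lat -5.91667°.
Cell spans 0.0833333° lon × 0.0416667° lat.
west -80.6667, east -80.5833.

-80.6667, -80.5833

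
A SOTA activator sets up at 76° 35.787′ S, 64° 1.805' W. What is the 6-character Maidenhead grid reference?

Add 180° to longitude and 90° to latitude: 115.9699, 13.4035.
Field: 115.9699/20 → 5 → F, 13.4035/10 → 1 → B; chars FB.
Square: 15.9699/2 → 7, 3.4035/1 → 3; chars 73.
Subsquare: 1.9699/0.0833333 → 23 → x, 0.4035/0.0416667 → 9 → j; chars xj.

FB73xj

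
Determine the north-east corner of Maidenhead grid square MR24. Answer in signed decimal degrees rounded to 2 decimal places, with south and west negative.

Field M=12, R=17: +12·20° lon, +17·10° lat → SW at lon 60°, lat 80°.
Square 2, 4: +2·2° lon, +4·1° lat → SW at lon 64°, lat 84°.
Cell spans 2° lon × 1° lat. NE corner is SW corner plus one full cell.
latitude 85.00, longitude 66.00.

85.00, 66.00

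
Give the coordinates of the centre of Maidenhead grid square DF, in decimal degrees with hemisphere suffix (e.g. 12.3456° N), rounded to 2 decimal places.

35.00° S, 110.00° W

Field D=3, F=5: +3·20° lon, +5·10° lat → SW at lon -120°, lat -40°.
Cell spans 20° lon × 10° lat. Centre is SW corner plus half of each.
latitude 35.00° S, longitude 110.00° W.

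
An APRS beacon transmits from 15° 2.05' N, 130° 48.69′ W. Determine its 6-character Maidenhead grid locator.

CK45oa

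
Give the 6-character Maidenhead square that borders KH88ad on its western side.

KH78xd

Longitude subsquare a = 0; −1 → -1, wraps to 23 = x, carry into square.
Longitude square 8; −1 → 7.
The latitude characters are unchanged.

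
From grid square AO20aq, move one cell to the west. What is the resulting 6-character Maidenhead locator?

AO10xq

Longitude subsquare a = 0; −1 → -1, wraps to 23 = x, carry into square.
Longitude square 2; −1 → 1.
The latitude characters are unchanged.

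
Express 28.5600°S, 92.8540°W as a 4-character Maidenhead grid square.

Shift to the Maidenhead origin (180°W, 90°S): lon 87.15, lat 61.44.
Field (20°×10°, letters A–R): 87.15/20 → 4 → E, 61.44/10 → 6 → G; chars EG.
Square (2°×1°, digits 0–9): 7.15/2 → 3, 1.44/1 → 1; chars 31.

EG31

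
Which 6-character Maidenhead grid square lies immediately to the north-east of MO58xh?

MO68ai

Longitude subsquare x = 23; +1 → 24, wraps to 0 = a, carry into square.
Longitude square 5; +1 → 6.
Latitude subsquare h = 7; +1 → 8 = i.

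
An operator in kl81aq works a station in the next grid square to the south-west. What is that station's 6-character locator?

KL71xp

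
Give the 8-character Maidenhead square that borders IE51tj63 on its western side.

Longitude extended square 6; −1 → 5.
The latitude characters are unchanged.

IE51tj53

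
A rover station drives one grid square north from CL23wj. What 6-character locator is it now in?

CL23wk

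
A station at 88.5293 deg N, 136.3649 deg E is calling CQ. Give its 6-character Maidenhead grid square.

PR88em

Offset from 180°W / 90°S: lon 316.3649°, lat 178.5293°.
Field (20°×10°, letters A–R): 316.3649/20 → 15 → P, 178.5293/10 → 17 → R; chars PR.
Square (2°×1°, digits 0–9): 16.3649/2 → 8, 8.5293/1 → 8; chars 88.
Subsquare (5′×2.5′, letters a–x): 0.3649/0.0833333 → 4 → e, 0.5293/0.0416667 → 12 → m; chars em.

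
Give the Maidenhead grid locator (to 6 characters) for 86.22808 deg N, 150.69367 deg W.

BR46pf

Add 180° to longitude and 90° to latitude: 29.3063, 176.2281.
Field (20°×10°, letters A–R): 29.3063/20 → 1 → B, 176.2281/10 → 17 → R; chars BR.
Square (2°×1°, digits 0–9): 9.3063/2 → 4, 6.2281/1 → 6; chars 46.
Subsquare (5′×2.5′, letters a–x): 1.3063/0.0833333 → 15 → p, 0.2281/0.0416667 → 5 → f; chars pf.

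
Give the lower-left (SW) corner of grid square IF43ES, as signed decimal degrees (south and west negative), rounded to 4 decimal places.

Field I=8, F=5: +8·20° lon, +5·10° lat → SW at lon -20°, lat -40°.
Square 4, 3: +4·2° lon, +3·1° lat → SW at lon -12°, lat -37°.
Subsquare e=4, s=18: +4·0.0833333° lon, +18·0.0416667° lat → SW at lon -11.6667°, lat -36.25°.
latitude -36.2500, longitude -11.6667.

-36.2500, -11.6667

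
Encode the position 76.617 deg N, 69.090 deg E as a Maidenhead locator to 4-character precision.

MQ46

Offset from 180°W / 90°S: lon 249.09°, lat 166.62°.
Field: lon ⌊249.09/20⌋ = 12 → M; lat ⌊166.62/10⌋ = 16 → Q.
Square: lon ⌊9.09/2⌋ = 4; lat ⌊6.62/1⌋ = 6.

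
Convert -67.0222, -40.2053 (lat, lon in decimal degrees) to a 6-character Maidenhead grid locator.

GC92vx

Add 180° to longitude and 90° to latitude: 139.7947, 22.9778.
Field: lon ⌊139.7947/20⌋ = 6 → G; lat ⌊22.9778/10⌋ = 2 → C.
Square: lon ⌊19.7947/2⌋ = 9; lat ⌊2.9778/1⌋ = 2.
Subsquare: lon ⌊1.7947/0.0833333⌋ = 21 → v; lat ⌊0.9778/0.0416667⌋ = 23 → x.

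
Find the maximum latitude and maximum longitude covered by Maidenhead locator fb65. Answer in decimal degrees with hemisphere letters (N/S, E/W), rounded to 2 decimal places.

Field F=5, B=1: +5·20° lon, +1·10° lat → SW at lon -80°, lat -80°.
Square 6, 5: +6·2° lon, +5·1° lat → SW at lon -68°, lat -75°.
Cell spans 2° lon × 1° lat. NE corner is SW corner plus one full cell.
latitude 74.00° S, longitude 66.00° W.

74.00° S, 66.00° W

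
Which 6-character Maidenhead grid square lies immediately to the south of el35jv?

Latitude subsquare v = 21; −1 → 20 = u.
The longitude characters are unchanged.

EL35ju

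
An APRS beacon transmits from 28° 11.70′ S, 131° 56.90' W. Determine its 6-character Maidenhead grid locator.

Shift to the Maidenhead origin (180°W, 90°S): lon 48.0517, lat 61.8050.
Field: lon ⌊48.0517/20⌋ = 2 → C; lat ⌊61.8050/10⌋ = 6 → G.
Square: lon ⌊8.0517/2⌋ = 4; lat ⌊1.8050/1⌋ = 1.
Subsquare: lon ⌊0.0517/0.0833333⌋ = 0 → a; lat ⌊0.8050/0.0416667⌋ = 19 → t.

CG41at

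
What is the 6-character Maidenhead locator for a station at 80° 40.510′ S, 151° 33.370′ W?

BA49fh

Add 180° to longitude and 90° to latitude: 28.4438, 9.3248.
Field: 28.4438/20 → 1 → B, 9.3248/10 → 0 → A; chars BA.
Square: 8.4438/2 → 4, 9.3248/1 → 9; chars 49.
Subsquare: 0.4438/0.0833333 → 5 → f, 0.3248/0.0416667 → 7 → h; chars fh.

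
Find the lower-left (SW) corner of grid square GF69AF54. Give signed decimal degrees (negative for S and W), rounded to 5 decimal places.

-30.77500, -47.95833

Field G=6, F=5: +6·20° lon, +5·10° lat → SW at lon -60°, lat -40°.
Square 6, 9: +6·2° lon, +9·1° lat → SW at lon -48°, lat -31°.
Subsquare a=0, f=5: +0·0.0833333° lon, +5·0.0416667° lat → SW at lon -48°, lat -30.7917°.
Extended square 5, 4: +5·0.00833333° lon, +4·0.00416667° lat → SW at lon -47.9583°, lat -30.775°.
latitude -30.77500, longitude -47.95833.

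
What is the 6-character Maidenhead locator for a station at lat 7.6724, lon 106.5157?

OJ37gq

Shift to the Maidenhead origin (180°W, 90°S): lon 286.5157, lat 97.6724.
Field: lon ⌊286.5157/20⌋ = 14 → O; lat ⌊97.6724/10⌋ = 9 → J.
Square: lon ⌊6.5157/2⌋ = 3; lat ⌊7.6724/1⌋ = 7.
Subsquare: lon ⌊0.5157/0.0833333⌋ = 6 → g; lat ⌊0.6724/0.0416667⌋ = 16 → q.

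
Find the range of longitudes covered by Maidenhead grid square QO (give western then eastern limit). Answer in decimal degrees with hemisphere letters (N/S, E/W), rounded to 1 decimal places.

140.0° E, 160.0° E

Field Q=16, O=14: +16·20° lon, +14·10° lat → SW at lon 140°, lat 50°.
Cell spans 20° lon × 10° lat.
west 140.0° E, east 160.0° E.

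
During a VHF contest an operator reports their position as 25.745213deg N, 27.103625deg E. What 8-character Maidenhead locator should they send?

KL35nr28

Shift to the Maidenhead origin (180°W, 90°S): lon 207.10362, lat 115.74521.
Field (20°×10°, letters A–R): 207.10362/20 → 10 → K, 115.74521/10 → 11 → L; chars KL.
Square (2°×1°, digits 0–9): 7.10362/2 → 3, 5.74521/1 → 5; chars 35.
Subsquare (5′×2.5′, letters a–x): 1.10362/0.0833333 → 13 → n, 0.74521/0.0416667 → 17 → r; chars nr.
Extended square (30″×15″, digits 0–9): 0.02029/0.00833333 → 2, 0.03688/0.00416667 → 8; chars 28.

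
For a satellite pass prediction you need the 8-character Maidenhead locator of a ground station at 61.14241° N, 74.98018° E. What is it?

MP71ld74

Shift to the Maidenhead origin (180°W, 90°S): lon 254.98018, lat 151.14241.
Field (20°×10°, letters A–R): lon ⌊254.98018/20⌋ = 12 → M; lat ⌊151.14241/10⌋ = 15 → P.
Square (2°×1°, digits 0–9): lon ⌊14.98018/2⌋ = 7; lat ⌊1.14241/1⌋ = 1.
Subsquare (5′×2.5′, letters a–x): lon ⌊0.98018/0.0833333⌋ = 11 → l; lat ⌊0.14241/0.0416667⌋ = 3 → d.
Extended square (30″×15″, digits 0–9): lon ⌊0.06351/0.00833333⌋ = 7; lat ⌊0.01741/0.00416667⌋ = 4.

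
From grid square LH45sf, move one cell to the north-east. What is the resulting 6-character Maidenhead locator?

LH45tg

Longitude subsquare s = 18; +1 → 19 = t.
Latitude subsquare f = 5; +1 → 6 = g.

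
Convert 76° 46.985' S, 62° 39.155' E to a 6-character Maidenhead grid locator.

Add 180° to longitude and 90° to latitude: 242.6526, 13.2169.
Field: 242.6526/20 → 12 → M, 13.2169/10 → 1 → B; chars MB.
Square: 2.6526/2 → 1, 3.2169/1 → 3; chars 13.
Subsquare: 0.6526/0.0833333 → 7 → h, 0.2169/0.0416667 → 5 → f; chars hf.

MB13hf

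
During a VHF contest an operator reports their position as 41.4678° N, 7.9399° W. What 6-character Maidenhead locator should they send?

Add 180° to longitude and 90° to latitude: 172.0601, 131.4678.
Field: 172.0601/20 → 8 → I, 131.4678/10 → 13 → N; chars IN.
Square: 12.0601/2 → 6, 1.4678/1 → 1; chars 61.
Subsquare: 0.0601/0.0833333 → 0 → a, 0.4678/0.0416667 → 11 → l; chars al.

IN61al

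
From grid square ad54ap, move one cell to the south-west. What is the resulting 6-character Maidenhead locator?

AD44xo

Longitude subsquare a = 0; −1 → -1, wraps to 23 = x, carry into square.
Longitude square 5; −1 → 4.
Latitude subsquare p = 15; −1 → 14 = o.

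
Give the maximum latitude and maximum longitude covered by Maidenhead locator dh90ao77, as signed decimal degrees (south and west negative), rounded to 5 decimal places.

-19.38333, -101.93333

Field D=3, H=7: +3·20° lon, +7·10° lat → SW at lon -120°, lat -20°.
Square 9, 0: +9·2° lon, +0·1° lat → SW at lon -102°, lat -20°.
Subsquare a=0, o=14: +0·0.0833333° lon, +14·0.0416667° lat → SW at lon -102°, lat -19.4167°.
Extended square 7, 7: +7·0.00833333° lon, +7·0.00416667° lat → SW at lon -101.942°, lat -19.3875°.
Cell spans 0.00833333° lon × 0.00416667° lat. NE corner is SW corner plus one full cell.
latitude -19.38333, longitude -101.93333.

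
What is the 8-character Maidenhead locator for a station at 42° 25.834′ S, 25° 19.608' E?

Offset from 180°W / 90°S: lon 205.32680°, lat 47.56943°.
Field: lon ⌊205.32680/20⌋ = 10 → K; lat ⌊47.56943/10⌋ = 4 → E.
Square: lon ⌊5.32680/2⌋ = 2; lat ⌊7.56943/1⌋ = 7.
Subsquare: lon ⌊1.32680/0.0833333⌋ = 15 → p; lat ⌊0.56943/0.0416667⌋ = 13 → n.
Extended square: lon ⌊0.07680/0.00833333⌋ = 9; lat ⌊0.02777/0.00416667⌋ = 6.

KE27pn96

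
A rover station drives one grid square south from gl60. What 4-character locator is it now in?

GK69

Latitude square 0; −1 → -1, wraps to 9, carry into field.
Latitude field L = 11; −1 → 10 = K.
The longitude characters are unchanged.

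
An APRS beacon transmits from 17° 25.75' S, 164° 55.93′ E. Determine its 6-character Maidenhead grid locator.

RH22ln

Offset from 180°W / 90°S: lon 344.9322°, lat 72.5708°.
Field: 344.9322/20 → 17 → R, 72.5708/10 → 7 → H; chars RH.
Square: 4.9322/2 → 2, 2.5708/1 → 2; chars 22.
Subsquare: 0.9322/0.0833333 → 11 → l, 0.5708/0.0416667 → 13 → n; chars ln.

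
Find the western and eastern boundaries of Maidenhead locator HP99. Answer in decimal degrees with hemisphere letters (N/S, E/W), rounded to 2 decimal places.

Field H=7, P=15: +7·20° lon, +15·10° lat → SW at lon -40°, lat 60°.
Square 9, 9: +9·2° lon, +9·1° lat → SW at lon -22°, lat 69°.
Cell spans 2° lon × 1° lat.
west 22.00° W, east 20.00° W.

22.00° W, 20.00° W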